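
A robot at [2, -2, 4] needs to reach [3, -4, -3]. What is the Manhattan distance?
10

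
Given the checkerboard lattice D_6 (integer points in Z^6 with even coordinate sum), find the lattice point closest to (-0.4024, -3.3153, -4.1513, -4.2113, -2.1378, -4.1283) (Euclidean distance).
(-1, -3, -4, -4, -2, -4)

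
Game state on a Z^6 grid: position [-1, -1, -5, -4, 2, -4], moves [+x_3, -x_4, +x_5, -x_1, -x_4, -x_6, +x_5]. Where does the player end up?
(-2, -1, -4, -6, 4, -5)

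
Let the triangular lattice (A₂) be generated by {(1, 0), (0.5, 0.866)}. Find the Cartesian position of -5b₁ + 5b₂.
(-2.5, 4.33)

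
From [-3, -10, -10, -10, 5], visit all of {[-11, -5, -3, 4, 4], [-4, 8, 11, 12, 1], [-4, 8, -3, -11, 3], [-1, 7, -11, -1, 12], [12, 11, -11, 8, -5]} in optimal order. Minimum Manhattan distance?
193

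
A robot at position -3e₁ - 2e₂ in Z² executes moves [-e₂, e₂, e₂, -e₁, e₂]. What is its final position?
(-4, 0)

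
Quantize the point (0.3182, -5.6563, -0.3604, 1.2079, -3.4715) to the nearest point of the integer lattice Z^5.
(0, -6, 0, 1, -3)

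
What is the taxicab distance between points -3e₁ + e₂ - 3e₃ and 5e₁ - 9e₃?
15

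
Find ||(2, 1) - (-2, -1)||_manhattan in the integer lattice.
6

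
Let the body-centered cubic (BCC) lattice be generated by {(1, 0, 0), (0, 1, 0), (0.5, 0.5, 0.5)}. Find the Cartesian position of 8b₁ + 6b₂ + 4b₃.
(10, 8, 2)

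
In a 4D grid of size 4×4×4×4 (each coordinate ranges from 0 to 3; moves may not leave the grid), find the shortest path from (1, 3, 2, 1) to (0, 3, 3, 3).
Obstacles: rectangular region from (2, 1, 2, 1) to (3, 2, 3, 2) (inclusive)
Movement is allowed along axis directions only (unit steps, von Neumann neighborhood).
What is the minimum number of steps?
4
(one shortest path: (1, 3, 2, 1) → (0, 3, 2, 1) → (0, 3, 3, 1) → (0, 3, 3, 2) → (0, 3, 3, 3))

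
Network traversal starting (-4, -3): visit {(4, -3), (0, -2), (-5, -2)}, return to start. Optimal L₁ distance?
20
(one optimal route: (-4, -3) → (4, -3) → (0, -2) → (-5, -2) → (-4, -3))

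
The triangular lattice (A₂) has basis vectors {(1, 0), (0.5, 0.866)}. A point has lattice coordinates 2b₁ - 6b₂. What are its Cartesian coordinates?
(-1, -5.196)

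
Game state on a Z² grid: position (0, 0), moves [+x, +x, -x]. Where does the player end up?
(1, 0)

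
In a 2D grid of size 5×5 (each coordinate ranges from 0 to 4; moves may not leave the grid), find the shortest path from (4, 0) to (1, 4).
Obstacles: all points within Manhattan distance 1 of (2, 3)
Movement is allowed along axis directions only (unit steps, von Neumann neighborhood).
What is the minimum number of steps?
9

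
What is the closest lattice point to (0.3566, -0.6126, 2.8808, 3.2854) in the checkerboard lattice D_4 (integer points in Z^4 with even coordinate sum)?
(0, 0, 3, 3)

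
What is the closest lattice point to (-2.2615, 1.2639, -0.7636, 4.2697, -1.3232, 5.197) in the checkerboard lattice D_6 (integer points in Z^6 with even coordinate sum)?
(-2, 1, -1, 4, -1, 5)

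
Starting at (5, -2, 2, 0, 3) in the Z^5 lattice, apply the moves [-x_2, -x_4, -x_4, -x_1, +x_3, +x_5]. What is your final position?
(4, -3, 3, -2, 4)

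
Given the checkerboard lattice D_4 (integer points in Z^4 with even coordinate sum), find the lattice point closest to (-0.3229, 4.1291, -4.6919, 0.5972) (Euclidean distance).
(0, 4, -5, 1)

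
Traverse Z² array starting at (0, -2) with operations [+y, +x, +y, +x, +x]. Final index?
(3, 0)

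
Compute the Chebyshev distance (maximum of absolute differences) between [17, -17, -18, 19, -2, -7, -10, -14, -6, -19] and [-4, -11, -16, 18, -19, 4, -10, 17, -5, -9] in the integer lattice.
31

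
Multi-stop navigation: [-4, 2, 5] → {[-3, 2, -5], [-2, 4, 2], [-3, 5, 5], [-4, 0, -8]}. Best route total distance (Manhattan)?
25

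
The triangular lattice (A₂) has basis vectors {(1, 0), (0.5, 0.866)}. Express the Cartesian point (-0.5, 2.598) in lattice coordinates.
-2b₁ + 3b₂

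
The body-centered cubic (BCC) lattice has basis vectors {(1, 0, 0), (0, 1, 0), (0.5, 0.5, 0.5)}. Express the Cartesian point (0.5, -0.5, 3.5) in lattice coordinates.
-3b₁ - 4b₂ + 7b₃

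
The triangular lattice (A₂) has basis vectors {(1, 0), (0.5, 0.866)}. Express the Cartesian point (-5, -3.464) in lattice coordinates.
-3b₁ - 4b₂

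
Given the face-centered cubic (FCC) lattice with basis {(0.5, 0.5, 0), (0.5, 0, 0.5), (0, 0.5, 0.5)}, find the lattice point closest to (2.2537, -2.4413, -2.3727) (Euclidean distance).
(2, -2.5, -2.5)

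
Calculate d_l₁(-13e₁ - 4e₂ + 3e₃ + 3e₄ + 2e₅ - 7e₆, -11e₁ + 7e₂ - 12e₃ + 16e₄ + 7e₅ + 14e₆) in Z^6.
67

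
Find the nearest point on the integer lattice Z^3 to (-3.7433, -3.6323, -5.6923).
(-4, -4, -6)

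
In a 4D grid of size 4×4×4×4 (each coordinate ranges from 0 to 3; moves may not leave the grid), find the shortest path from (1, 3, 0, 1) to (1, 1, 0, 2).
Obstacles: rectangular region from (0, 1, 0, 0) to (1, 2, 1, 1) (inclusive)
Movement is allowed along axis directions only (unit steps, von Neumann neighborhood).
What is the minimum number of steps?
3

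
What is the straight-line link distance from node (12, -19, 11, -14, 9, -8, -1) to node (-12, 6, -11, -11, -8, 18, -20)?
54.9545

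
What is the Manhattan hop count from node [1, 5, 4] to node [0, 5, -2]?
7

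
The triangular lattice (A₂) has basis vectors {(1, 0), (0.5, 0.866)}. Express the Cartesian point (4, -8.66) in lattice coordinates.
9b₁ - 10b₂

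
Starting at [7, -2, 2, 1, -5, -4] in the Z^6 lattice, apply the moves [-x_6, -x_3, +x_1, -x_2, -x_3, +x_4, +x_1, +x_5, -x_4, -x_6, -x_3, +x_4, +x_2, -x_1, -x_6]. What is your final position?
(8, -2, -1, 2, -4, -7)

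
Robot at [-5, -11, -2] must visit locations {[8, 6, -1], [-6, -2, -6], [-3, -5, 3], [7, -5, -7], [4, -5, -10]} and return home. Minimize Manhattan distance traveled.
94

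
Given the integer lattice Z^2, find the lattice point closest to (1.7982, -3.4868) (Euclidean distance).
(2, -3)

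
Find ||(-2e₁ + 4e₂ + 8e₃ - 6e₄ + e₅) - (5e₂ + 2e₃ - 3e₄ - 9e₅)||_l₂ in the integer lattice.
12.2474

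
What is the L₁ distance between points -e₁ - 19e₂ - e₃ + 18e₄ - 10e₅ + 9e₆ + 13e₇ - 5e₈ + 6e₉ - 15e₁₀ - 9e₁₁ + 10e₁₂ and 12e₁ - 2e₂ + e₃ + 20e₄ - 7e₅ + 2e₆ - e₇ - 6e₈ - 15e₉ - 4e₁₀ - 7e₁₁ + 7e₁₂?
96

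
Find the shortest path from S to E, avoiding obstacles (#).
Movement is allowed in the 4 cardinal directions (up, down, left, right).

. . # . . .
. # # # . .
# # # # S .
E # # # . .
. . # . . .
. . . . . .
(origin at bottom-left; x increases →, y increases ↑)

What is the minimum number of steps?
9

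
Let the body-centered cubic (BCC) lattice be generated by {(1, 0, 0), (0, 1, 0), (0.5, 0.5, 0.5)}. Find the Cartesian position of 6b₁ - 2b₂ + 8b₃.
(10, 2, 4)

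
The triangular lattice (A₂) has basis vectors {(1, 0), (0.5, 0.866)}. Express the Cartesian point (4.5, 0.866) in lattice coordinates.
4b₁ + b₂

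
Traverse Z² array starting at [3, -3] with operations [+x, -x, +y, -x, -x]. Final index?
(1, -2)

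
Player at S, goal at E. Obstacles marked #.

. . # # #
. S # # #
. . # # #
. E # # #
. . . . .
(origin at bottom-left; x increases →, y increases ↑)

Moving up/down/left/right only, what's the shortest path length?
2
(one shortest path: (1, 3) → (1, 2) → (1, 1))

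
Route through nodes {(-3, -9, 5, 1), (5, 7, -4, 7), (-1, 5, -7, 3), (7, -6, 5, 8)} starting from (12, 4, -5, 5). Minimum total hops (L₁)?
78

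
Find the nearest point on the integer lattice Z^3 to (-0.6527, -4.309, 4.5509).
(-1, -4, 5)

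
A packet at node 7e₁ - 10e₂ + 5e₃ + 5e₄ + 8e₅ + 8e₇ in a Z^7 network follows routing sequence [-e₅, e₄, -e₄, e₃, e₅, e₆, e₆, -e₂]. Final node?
(7, -11, 6, 5, 8, 2, 8)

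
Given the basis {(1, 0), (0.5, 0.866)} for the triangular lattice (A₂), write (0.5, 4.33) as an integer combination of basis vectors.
-2b₁ + 5b₂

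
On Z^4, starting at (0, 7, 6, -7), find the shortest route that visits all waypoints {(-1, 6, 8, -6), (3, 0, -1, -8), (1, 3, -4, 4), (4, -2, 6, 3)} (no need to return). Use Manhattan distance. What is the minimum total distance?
65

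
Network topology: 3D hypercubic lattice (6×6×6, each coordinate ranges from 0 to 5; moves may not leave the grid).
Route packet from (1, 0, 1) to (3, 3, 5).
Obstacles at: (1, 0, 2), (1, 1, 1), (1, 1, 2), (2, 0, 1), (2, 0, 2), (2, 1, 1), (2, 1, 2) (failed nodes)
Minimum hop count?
11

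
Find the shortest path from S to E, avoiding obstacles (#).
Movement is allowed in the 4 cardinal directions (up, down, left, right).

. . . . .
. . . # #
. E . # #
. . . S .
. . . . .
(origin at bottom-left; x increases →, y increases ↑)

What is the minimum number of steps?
3
(one shortest path: (3, 1) → (2, 1) → (1, 1) → (1, 2))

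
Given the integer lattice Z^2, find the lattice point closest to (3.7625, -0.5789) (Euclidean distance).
(4, -1)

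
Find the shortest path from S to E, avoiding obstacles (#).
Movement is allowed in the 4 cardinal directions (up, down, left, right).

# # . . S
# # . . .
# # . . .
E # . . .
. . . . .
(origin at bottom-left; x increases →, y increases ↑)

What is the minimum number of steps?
9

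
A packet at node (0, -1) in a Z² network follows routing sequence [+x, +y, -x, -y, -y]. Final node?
(0, -2)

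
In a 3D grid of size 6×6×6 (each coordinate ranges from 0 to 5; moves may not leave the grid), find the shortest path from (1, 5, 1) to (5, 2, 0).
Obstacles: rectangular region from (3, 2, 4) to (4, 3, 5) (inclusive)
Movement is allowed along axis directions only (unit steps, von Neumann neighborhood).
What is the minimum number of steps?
8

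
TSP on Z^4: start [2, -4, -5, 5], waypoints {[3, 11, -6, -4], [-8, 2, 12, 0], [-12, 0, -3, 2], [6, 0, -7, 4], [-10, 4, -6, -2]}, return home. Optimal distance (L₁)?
126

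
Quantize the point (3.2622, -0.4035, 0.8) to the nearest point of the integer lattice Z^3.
(3, 0, 1)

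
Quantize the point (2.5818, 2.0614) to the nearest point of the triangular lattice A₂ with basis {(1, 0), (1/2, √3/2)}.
(3, 1.732)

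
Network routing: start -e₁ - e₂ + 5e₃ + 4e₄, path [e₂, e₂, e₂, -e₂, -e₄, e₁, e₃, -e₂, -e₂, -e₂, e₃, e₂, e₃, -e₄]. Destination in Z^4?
(0, -1, 8, 2)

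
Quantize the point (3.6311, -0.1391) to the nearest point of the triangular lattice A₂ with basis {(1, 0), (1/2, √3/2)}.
(4, 0)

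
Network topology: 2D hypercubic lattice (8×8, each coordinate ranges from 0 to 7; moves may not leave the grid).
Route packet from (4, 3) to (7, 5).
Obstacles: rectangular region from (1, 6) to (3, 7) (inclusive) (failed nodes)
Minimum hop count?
5
(one shortest path: (4, 3) → (5, 3) → (6, 3) → (7, 3) → (7, 4) → (7, 5))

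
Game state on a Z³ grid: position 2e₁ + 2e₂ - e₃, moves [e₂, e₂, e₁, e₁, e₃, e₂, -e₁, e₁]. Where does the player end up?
(4, 5, 0)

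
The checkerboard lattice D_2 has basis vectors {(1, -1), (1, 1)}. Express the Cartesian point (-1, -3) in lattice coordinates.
b₁ - 2b₂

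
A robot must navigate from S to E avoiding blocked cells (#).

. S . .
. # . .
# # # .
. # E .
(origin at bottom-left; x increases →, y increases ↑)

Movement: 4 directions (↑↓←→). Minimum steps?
6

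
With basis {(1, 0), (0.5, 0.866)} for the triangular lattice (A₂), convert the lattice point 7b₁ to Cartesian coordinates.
(7, 0)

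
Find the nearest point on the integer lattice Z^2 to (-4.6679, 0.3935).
(-5, 0)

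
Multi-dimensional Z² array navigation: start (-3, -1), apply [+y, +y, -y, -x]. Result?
(-4, 0)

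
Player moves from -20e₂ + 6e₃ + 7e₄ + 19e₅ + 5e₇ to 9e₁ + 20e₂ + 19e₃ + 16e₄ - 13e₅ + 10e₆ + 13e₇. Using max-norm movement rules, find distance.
40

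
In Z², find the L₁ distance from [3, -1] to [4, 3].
5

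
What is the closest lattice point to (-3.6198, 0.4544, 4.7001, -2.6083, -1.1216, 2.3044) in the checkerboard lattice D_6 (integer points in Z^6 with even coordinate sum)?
(-4, 1, 5, -3, -1, 2)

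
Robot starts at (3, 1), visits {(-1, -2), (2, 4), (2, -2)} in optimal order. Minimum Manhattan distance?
13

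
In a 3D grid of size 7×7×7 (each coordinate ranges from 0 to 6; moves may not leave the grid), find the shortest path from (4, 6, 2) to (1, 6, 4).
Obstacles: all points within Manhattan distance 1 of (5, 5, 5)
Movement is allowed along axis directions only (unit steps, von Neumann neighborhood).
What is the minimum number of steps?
5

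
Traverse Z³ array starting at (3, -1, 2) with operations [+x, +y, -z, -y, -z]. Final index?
(4, -1, 0)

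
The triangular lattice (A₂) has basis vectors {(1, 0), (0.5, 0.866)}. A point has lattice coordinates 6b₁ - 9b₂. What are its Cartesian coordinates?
(1.5, -7.794)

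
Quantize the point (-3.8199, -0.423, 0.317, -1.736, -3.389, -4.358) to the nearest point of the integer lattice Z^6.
(-4, 0, 0, -2, -3, -4)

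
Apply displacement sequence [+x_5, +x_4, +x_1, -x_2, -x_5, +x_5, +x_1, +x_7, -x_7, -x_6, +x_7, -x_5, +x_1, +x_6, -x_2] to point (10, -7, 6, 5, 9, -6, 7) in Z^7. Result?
(13, -9, 6, 6, 9, -6, 8)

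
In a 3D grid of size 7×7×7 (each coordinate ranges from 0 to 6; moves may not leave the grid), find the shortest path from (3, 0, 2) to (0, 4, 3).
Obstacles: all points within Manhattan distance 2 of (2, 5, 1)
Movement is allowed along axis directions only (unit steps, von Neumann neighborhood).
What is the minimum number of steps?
8
(one shortest path: (3, 0, 2) → (2, 0, 2) → (1, 0, 2) → (0, 0, 2) → (0, 1, 2) → (0, 2, 2) → (0, 3, 2) → (0, 4, 2) → (0, 4, 3))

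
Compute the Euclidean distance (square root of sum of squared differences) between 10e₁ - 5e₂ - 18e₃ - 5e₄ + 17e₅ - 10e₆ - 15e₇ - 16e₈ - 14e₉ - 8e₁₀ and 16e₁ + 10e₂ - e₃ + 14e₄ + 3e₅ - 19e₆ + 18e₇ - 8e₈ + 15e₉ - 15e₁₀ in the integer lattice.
56.8419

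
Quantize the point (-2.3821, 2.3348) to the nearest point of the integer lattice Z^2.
(-2, 2)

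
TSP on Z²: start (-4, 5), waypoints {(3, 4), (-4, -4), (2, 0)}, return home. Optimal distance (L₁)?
32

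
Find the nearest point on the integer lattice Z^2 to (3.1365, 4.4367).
(3, 4)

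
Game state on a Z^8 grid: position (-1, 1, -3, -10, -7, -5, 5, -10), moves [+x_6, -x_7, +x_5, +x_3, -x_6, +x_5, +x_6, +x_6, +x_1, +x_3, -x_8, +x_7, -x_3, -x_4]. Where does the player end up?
(0, 1, -2, -11, -5, -3, 5, -11)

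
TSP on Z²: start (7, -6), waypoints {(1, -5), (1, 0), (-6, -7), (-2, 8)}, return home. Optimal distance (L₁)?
56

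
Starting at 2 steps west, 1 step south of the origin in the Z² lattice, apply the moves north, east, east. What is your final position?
(0, 0)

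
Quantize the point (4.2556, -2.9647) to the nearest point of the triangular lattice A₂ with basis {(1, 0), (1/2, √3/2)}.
(4.5, -2.598)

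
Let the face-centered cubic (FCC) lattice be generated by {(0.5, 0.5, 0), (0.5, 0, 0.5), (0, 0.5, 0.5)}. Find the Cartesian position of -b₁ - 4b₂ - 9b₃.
(-2.5, -5, -6.5)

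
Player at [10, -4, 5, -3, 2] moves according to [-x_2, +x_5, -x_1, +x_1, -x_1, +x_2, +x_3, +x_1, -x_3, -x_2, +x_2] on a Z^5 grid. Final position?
(10, -4, 5, -3, 3)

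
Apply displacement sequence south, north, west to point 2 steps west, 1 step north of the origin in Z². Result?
(-3, 1)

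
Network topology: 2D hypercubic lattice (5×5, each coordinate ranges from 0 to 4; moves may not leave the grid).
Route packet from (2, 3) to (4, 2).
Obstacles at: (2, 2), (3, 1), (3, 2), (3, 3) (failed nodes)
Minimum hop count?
5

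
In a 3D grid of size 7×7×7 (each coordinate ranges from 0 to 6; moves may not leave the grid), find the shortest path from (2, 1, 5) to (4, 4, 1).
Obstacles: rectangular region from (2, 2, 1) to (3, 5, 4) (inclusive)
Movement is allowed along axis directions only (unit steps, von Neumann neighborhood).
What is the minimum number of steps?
9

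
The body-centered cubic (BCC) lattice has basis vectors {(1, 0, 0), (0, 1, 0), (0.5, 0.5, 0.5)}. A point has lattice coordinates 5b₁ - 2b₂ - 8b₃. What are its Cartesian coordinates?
(1, -6, -4)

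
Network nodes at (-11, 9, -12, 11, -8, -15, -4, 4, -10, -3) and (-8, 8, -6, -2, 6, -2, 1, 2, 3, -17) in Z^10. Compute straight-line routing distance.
31.209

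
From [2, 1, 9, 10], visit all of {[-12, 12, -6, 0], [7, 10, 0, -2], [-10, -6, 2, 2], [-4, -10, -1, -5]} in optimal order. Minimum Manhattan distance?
114
(one optimal route: (2, 1, 9, 10) → (7, 10, 0, -2) → (-12, 12, -6, 0) → (-10, -6, 2, 2) → (-4, -10, -1, -5))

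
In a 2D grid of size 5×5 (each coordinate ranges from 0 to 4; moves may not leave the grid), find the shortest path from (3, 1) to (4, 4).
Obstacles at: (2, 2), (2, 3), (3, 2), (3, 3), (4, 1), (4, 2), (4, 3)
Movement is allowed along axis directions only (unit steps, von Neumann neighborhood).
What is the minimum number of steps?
8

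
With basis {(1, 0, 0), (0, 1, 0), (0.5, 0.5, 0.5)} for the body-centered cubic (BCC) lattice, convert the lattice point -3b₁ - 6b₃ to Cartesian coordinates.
(-6, -3, -3)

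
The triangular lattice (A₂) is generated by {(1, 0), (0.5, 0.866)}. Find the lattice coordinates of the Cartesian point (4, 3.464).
2b₁ + 4b₂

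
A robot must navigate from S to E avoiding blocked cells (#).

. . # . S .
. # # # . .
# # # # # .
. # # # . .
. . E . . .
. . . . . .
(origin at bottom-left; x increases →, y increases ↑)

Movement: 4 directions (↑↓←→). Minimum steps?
8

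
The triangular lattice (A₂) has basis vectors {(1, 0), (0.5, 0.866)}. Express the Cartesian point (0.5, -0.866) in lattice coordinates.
b₁ - b₂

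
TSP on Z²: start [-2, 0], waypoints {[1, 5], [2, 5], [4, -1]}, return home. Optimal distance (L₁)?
24
(one optimal route: (-2, 0) → (1, 5) → (2, 5) → (4, -1) → (-2, 0))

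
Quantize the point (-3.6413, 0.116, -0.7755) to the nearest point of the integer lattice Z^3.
(-4, 0, -1)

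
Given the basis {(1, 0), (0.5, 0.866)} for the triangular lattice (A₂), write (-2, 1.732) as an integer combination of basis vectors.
-3b₁ + 2b₂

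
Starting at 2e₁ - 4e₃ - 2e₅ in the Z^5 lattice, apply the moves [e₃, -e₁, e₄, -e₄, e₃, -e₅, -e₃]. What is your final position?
(1, 0, -3, 0, -3)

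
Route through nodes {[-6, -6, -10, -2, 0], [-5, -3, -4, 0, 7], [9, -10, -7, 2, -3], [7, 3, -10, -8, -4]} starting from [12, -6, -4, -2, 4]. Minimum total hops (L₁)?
101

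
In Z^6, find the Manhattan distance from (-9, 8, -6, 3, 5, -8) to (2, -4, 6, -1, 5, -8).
39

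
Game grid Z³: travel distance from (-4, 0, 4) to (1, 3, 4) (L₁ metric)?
8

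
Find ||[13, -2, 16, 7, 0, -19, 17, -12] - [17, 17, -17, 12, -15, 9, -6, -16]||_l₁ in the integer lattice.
131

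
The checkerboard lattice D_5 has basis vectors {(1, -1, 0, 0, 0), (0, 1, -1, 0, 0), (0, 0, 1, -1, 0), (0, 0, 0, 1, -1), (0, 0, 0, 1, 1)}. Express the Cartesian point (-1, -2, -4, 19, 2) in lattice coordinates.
-b₁ - 3b₂ - 7b₃ + 5b₄ + 7b₅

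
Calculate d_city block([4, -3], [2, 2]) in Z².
7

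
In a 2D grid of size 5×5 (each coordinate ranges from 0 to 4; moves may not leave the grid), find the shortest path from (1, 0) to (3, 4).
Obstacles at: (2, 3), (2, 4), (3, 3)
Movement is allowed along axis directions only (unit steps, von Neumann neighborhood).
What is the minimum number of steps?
8
(one shortest path: (1, 0) → (2, 0) → (3, 0) → (4, 0) → (4, 1) → (4, 2) → (4, 3) → (4, 4) → (3, 4))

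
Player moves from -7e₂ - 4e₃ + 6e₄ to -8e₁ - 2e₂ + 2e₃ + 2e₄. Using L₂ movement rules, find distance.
11.8743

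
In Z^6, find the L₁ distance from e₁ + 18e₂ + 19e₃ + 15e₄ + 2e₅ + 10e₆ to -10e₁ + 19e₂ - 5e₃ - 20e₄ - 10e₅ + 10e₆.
83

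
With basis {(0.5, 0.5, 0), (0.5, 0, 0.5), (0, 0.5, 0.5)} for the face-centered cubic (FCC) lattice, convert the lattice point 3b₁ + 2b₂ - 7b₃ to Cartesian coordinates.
(2.5, -2, -2.5)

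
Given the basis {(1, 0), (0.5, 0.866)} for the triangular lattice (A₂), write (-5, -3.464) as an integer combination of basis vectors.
-3b₁ - 4b₂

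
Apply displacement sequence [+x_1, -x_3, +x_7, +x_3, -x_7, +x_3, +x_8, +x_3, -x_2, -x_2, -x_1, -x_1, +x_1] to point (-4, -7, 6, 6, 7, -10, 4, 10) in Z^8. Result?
(-4, -9, 8, 6, 7, -10, 4, 11)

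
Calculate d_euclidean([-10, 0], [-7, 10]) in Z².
10.4403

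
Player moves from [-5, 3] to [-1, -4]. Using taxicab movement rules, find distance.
11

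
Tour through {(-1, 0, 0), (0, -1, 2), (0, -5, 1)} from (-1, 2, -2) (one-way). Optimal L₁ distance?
13
(one optimal route: (-1, 2, -2) → (-1, 0, 0) → (0, -1, 2) → (0, -5, 1))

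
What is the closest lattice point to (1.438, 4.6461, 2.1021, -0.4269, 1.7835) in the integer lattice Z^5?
(1, 5, 2, 0, 2)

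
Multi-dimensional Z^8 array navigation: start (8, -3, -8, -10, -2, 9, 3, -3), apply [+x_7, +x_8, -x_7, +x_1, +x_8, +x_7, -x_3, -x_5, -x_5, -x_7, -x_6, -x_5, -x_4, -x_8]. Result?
(9, -3, -9, -11, -5, 8, 3, -2)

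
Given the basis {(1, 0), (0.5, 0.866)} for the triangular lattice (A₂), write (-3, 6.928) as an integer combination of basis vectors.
-7b₁ + 8b₂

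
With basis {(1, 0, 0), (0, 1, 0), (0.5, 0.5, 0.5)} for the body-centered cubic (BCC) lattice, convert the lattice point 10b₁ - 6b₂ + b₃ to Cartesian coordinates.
(10.5, -5.5, 0.5)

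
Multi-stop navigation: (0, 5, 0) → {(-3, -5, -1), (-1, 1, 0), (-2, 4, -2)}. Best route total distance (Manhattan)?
20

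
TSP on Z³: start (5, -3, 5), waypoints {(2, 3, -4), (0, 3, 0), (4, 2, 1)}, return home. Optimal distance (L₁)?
40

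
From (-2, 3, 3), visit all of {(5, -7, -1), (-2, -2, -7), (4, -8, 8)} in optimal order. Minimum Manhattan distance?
44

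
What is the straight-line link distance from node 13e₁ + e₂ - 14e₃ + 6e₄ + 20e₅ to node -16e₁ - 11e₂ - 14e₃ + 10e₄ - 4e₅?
39.7115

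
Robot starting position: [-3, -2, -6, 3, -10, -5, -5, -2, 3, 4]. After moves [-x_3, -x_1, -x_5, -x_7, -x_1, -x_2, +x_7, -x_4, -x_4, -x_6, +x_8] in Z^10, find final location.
(-5, -3, -7, 1, -11, -6, -5, -1, 3, 4)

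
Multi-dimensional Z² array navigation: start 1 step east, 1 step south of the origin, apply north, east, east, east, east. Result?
(5, 0)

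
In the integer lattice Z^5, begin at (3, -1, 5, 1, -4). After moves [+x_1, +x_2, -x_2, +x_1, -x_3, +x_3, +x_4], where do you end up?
(5, -1, 5, 2, -4)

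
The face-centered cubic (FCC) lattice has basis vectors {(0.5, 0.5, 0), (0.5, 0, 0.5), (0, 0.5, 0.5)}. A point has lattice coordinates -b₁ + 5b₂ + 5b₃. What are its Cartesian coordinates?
(2, 2, 5)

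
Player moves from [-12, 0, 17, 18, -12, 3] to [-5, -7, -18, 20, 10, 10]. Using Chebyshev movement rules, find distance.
35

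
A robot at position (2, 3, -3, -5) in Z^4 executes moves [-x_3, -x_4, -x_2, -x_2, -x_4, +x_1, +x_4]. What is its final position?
(3, 1, -4, -6)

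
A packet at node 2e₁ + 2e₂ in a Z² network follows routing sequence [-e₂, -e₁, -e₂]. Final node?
(1, 0)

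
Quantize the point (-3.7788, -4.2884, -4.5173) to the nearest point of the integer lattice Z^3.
(-4, -4, -5)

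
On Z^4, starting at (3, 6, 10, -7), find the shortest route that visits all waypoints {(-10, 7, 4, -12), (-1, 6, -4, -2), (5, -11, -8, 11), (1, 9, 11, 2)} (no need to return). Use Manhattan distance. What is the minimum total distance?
117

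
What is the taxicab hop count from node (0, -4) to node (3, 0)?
7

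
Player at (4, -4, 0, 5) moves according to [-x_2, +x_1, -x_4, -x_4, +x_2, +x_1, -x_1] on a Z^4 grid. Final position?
(5, -4, 0, 3)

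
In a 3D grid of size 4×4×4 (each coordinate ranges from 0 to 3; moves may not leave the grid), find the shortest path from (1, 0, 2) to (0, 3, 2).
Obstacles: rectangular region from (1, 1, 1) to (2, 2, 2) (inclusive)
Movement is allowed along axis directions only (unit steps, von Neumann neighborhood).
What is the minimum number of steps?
4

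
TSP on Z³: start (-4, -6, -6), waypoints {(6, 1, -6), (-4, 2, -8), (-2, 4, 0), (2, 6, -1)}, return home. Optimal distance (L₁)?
60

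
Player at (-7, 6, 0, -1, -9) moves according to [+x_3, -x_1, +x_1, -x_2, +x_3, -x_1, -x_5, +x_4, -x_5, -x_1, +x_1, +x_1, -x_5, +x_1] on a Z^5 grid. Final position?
(-6, 5, 2, 0, -12)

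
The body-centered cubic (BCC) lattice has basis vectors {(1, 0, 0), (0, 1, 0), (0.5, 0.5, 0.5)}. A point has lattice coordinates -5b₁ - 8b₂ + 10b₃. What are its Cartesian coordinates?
(0, -3, 5)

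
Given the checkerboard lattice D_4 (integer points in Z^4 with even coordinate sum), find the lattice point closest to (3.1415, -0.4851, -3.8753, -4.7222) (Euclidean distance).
(3, 0, -4, -5)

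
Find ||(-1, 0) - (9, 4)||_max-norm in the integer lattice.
10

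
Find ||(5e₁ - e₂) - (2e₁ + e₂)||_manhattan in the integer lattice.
5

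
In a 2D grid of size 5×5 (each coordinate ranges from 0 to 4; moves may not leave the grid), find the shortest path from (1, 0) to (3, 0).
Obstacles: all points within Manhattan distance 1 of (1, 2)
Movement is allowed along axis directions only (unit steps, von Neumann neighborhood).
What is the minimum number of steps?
2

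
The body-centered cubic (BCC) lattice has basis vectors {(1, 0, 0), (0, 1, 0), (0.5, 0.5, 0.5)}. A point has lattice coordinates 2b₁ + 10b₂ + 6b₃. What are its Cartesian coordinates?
(5, 13, 3)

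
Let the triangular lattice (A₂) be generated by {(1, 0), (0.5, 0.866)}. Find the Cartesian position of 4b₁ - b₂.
(3.5, -0.866)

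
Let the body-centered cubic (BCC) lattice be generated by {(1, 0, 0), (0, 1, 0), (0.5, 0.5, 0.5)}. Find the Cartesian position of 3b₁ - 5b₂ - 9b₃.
(-1.5, -9.5, -4.5)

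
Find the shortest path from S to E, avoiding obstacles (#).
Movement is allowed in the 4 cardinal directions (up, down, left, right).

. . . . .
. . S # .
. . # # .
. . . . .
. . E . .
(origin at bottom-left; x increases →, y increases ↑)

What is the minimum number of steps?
5
(one shortest path: (2, 3) → (1, 3) → (1, 2) → (1, 1) → (2, 1) → (2, 0))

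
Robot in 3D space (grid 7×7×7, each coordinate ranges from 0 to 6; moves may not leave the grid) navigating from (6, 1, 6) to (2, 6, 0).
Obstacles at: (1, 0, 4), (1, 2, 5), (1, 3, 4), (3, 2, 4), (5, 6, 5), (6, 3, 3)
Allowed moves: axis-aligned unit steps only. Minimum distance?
15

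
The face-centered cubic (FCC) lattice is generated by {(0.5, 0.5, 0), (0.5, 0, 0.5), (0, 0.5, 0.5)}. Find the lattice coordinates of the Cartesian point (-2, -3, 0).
-5b₁ + b₂ - b₃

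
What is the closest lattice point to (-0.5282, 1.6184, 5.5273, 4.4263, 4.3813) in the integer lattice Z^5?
(-1, 2, 6, 4, 4)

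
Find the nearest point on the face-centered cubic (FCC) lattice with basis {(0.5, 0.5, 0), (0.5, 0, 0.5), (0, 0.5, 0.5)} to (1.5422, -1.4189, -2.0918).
(1.5, -1.5, -2)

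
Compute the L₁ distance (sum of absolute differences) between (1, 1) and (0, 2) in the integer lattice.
2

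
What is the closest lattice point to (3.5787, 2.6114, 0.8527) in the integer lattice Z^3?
(4, 3, 1)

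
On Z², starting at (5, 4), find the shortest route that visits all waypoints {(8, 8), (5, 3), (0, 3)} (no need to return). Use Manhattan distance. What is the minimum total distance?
19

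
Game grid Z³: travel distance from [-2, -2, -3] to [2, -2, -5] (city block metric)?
6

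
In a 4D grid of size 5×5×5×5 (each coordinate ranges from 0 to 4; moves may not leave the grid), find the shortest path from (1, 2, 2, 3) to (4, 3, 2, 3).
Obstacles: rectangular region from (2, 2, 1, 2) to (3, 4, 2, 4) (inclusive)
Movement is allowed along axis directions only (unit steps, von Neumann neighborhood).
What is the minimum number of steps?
6
(one shortest path: (1, 2, 2, 3) → (1, 1, 2, 3) → (2, 1, 2, 3) → (3, 1, 2, 3) → (4, 1, 2, 3) → (4, 2, 2, 3) → (4, 3, 2, 3))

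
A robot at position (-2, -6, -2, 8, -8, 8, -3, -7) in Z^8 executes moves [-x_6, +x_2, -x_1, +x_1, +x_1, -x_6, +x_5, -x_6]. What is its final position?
(-1, -5, -2, 8, -7, 5, -3, -7)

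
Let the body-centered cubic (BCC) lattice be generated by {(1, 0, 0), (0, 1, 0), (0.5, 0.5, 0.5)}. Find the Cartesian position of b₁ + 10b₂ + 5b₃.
(3.5, 12.5, 2.5)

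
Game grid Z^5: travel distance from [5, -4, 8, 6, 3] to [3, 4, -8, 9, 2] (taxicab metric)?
30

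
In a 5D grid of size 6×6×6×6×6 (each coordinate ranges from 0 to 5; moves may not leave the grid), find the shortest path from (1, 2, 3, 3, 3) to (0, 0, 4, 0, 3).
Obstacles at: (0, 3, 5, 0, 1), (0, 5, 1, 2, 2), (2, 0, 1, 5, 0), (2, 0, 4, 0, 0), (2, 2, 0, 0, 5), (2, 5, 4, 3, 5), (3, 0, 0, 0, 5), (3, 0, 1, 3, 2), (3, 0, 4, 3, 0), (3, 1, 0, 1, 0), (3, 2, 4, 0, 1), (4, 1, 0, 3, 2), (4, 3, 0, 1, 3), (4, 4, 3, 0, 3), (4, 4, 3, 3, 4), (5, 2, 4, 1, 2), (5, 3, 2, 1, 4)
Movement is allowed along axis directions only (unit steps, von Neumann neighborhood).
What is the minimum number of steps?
7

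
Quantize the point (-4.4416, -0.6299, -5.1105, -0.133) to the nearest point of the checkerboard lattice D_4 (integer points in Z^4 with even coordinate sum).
(-4, -1, -5, 0)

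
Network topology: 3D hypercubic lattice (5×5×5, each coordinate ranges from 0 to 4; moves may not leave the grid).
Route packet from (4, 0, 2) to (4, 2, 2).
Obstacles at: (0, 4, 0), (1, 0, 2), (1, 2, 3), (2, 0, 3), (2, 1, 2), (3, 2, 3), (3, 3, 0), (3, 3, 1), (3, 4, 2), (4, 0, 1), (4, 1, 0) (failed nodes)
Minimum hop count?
2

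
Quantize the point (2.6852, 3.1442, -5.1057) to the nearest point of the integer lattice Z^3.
(3, 3, -5)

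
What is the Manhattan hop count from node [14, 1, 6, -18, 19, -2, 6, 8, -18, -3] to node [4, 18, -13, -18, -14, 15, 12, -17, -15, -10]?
137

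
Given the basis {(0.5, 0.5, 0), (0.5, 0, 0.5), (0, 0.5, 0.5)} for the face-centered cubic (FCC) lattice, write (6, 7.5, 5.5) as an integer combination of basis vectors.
8b₁ + 4b₂ + 7b₃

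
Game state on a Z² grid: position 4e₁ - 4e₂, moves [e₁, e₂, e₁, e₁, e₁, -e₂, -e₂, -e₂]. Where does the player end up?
(8, -6)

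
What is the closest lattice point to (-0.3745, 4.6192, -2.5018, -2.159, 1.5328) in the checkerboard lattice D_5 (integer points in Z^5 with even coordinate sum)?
(0, 5, -3, -2, 2)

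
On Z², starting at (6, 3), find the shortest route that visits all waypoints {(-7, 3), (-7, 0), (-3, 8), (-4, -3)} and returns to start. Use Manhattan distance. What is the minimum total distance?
48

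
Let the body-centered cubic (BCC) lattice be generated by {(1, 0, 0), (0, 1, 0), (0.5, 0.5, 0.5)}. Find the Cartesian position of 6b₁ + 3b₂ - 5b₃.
(3.5, 0.5, -2.5)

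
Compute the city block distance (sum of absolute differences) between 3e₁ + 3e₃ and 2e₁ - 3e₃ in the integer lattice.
7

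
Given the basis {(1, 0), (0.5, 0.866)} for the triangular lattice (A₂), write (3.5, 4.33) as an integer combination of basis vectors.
b₁ + 5b₂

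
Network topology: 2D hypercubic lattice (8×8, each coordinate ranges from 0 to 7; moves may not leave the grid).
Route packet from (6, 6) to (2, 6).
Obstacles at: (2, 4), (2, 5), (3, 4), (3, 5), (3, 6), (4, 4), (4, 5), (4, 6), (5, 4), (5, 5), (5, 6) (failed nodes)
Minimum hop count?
6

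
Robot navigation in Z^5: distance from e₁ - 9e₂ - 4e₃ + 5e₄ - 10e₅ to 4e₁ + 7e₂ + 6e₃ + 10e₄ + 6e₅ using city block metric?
50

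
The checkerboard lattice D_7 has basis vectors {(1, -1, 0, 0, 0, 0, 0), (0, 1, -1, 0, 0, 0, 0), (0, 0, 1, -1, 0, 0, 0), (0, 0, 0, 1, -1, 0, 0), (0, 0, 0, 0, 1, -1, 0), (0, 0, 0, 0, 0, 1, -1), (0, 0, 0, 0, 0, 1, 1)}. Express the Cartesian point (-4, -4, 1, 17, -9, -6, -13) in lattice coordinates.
-4b₁ - 8b₂ - 7b₃ + 10b₄ + b₅ + 4b₆ - 9b₇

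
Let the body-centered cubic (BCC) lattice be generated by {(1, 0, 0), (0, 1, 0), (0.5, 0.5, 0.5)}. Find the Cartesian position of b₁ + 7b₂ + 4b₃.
(3, 9, 2)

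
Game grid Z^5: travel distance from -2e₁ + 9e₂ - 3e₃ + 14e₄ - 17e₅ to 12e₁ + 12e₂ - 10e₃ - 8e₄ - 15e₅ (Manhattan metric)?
48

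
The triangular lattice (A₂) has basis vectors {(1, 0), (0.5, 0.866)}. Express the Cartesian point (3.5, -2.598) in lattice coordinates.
5b₁ - 3b₂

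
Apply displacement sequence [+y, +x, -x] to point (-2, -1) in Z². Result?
(-2, 0)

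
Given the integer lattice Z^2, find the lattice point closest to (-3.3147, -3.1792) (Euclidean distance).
(-3, -3)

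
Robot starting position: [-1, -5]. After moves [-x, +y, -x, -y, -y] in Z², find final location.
(-3, -6)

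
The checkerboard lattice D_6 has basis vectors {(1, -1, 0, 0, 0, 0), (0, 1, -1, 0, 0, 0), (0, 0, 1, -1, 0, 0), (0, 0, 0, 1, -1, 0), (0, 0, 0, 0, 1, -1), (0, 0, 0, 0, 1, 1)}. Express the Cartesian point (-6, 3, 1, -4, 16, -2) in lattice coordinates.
-6b₁ - 3b₂ - 2b₃ - 6b₄ + 6b₅ + 4b₆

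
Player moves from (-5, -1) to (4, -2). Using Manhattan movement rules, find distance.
10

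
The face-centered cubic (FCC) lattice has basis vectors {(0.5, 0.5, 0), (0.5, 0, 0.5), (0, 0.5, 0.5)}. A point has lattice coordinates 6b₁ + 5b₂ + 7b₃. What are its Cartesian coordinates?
(5.5, 6.5, 6)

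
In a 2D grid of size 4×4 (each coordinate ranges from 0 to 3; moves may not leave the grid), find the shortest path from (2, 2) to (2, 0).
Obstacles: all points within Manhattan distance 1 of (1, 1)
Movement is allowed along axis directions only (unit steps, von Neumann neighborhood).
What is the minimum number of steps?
4
(one shortest path: (2, 2) → (3, 2) → (3, 1) → (3, 0) → (2, 0))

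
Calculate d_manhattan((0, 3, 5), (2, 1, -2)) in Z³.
11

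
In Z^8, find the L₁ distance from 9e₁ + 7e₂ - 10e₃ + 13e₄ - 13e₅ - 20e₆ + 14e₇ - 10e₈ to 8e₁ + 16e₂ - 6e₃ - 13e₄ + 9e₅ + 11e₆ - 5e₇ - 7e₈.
115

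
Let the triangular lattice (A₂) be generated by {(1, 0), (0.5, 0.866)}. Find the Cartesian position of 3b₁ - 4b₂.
(1, -3.464)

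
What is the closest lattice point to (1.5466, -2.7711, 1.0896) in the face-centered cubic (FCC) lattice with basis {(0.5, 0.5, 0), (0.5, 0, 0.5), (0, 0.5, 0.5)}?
(1.5, -2.5, 1)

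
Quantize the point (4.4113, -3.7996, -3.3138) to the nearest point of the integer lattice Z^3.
(4, -4, -3)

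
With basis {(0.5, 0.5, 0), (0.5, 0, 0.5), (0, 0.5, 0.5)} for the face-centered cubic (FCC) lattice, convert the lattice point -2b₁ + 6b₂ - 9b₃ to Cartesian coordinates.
(2, -5.5, -1.5)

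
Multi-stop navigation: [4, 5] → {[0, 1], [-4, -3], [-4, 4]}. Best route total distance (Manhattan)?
22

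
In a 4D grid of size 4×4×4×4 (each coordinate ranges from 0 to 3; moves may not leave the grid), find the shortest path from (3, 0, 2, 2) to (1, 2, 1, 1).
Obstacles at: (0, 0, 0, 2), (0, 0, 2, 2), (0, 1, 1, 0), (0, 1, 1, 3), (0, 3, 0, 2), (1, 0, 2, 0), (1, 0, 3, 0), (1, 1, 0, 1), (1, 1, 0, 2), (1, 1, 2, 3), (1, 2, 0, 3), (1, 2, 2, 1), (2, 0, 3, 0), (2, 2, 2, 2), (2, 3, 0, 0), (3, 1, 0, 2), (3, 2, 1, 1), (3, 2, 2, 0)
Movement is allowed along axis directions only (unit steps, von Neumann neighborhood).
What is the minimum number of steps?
6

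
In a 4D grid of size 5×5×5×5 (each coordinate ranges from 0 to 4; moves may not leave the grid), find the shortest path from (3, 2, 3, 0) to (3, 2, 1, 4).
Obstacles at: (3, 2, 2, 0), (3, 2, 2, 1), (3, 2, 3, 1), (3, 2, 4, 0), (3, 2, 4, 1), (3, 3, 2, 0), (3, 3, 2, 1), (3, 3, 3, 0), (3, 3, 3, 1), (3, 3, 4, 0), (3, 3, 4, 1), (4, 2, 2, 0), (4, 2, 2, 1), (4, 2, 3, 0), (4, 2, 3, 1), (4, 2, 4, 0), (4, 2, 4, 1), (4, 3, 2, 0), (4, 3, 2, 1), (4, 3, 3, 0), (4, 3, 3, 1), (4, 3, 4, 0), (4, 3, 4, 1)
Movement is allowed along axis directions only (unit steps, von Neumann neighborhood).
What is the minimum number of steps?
8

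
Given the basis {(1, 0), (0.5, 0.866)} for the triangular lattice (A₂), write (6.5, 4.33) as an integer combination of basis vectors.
4b₁ + 5b₂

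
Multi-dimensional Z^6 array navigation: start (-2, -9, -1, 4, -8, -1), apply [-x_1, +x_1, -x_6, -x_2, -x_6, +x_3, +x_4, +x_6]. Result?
(-2, -10, 0, 5, -8, -2)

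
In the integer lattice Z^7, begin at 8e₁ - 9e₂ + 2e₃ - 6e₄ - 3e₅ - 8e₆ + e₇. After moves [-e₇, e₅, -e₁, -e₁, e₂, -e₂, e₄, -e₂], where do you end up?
(6, -10, 2, -5, -2, -8, 0)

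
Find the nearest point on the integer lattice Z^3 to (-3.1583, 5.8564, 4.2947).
(-3, 6, 4)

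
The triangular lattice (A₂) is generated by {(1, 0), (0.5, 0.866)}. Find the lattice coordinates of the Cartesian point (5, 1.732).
4b₁ + 2b₂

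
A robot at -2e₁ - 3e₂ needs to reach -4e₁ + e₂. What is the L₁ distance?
6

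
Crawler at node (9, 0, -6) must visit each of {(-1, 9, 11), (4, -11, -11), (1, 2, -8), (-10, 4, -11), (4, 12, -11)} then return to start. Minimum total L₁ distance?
138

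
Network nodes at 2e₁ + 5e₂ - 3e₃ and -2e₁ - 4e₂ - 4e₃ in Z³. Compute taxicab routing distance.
14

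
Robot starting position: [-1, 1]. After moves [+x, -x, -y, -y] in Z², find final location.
(-1, -1)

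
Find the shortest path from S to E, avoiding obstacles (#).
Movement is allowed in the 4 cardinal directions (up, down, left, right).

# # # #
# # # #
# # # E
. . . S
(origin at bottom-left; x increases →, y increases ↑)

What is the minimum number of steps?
1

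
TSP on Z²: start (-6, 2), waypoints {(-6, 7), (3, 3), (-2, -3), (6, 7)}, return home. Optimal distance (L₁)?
44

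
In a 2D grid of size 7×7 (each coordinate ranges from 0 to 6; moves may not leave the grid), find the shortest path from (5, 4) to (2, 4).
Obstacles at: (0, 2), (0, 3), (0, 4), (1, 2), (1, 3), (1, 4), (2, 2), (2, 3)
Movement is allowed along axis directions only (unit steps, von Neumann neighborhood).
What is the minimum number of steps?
3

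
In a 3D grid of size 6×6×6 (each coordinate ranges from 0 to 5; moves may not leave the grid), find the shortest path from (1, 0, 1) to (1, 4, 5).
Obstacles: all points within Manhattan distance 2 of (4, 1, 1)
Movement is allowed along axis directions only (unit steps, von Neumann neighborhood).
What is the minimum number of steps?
8
(one shortest path: (1, 0, 1) → (1, 1, 1) → (1, 2, 1) → (1, 3, 1) → (1, 4, 1) → (1, 4, 2) → (1, 4, 3) → (1, 4, 4) → (1, 4, 5))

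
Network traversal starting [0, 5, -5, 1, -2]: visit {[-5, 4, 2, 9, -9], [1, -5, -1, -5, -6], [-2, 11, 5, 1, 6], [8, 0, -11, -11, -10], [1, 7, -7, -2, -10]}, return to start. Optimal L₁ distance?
172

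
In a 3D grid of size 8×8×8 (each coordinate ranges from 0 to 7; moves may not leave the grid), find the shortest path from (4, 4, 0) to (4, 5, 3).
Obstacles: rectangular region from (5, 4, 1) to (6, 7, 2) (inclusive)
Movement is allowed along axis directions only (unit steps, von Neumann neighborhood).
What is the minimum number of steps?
4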